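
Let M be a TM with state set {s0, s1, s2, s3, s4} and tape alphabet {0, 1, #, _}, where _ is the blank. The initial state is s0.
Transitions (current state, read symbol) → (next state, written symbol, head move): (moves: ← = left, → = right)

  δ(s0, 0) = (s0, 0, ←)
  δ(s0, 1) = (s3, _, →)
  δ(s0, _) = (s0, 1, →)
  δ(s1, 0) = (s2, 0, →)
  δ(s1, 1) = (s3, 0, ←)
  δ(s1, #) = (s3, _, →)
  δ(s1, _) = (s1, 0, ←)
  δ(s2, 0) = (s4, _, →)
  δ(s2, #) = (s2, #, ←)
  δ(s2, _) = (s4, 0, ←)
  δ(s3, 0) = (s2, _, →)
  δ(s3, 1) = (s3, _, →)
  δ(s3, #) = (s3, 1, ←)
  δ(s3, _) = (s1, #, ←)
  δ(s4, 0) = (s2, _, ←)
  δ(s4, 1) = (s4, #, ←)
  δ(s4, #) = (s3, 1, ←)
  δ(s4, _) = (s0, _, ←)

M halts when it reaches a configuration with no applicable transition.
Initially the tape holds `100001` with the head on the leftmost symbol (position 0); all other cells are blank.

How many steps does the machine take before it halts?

23

state=s0 head=0 tape=[1]00001   (s0,1)→(s3,_,→)
state=s3 head=1 tape=_[0]0001   (s3,0)→(s2,_,→)
state=s2 head=2 tape=__[0]001   (s2,0)→(s4,_,→)
state=s4 head=3 tape=___[0]01   (s4,0)→(s2,_,←)
state=s2 head=2 tape=__[_]_01   (s2,_)→(s4,0,←)
state=s4 head=1 tape=_[_]0_01   (s4,_)→(s0,_,←)
state=s0 head=0 tape=[_]_0_01   (s0,_)→(s0,1,→)
state=s0 head=1 tape=1[_]0_01   (s0,_)→(s0,1,→)
state=s0 head=2 tape=11[0]_01   (s0,0)→(s0,0,←)
state=s0 head=1 tape=1[1]0_01   (s0,1)→(s3,_,→)
state=s3 head=2 tape=1_[0]_01   (s3,0)→(s2,_,→)
state=s2 head=3 tape=1__[_]01   (s2,_)→(s4,0,←)
state=s4 head=2 tape=1_[_]001   (s4,_)→(s0,_,←)
state=s0 head=1 tape=1[_]_001   (s0,_)→(s0,1,→)
state=s0 head=2 tape=11[_]001   (s0,_)→(s0,1,→)
state=s0 head=3 tape=111[0]01   (s0,0)→(s0,0,←)
state=s0 head=2 tape=11[1]001   (s0,1)→(s3,_,→)
state=s3 head=3 tape=11_[0]01   (s3,0)→(s2,_,→)
state=s2 head=4 tape=11__[0]1   (s2,0)→(s4,_,→)
state=s4 head=5 tape=11___[1]   (s4,1)→(s4,#,←)
state=s4 head=4 tape=11__[_]#   (s4,_)→(s0,_,←)
state=s0 head=3 tape=11_[_]_#   (s0,_)→(s0,1,→)
state=s0 head=4 tape=11_1[_]#   (s0,_)→(s0,1,→)
state=s0 head=5 tape=11_11[#]
M halts after 23 transitions.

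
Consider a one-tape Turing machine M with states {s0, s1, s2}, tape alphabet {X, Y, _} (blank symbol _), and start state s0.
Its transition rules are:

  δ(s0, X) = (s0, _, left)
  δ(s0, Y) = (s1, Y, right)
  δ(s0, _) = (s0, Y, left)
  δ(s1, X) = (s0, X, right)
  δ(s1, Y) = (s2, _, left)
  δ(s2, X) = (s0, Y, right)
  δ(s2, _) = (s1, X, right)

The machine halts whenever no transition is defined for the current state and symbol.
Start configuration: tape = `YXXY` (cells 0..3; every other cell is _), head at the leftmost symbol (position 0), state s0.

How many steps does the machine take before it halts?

5

s0 | [Y]XXY   read Y → write Y, move right, go to s1
s1 | Y[X]XY   read X → write X, move right, go to s0
s0 | YX[X]Y   read X → write _, move left, go to s0
s0 | Y[X]_Y   read X → write _, move left, go to s0
s0 | [Y]__Y   read Y → write Y, move right, go to s1
s1 | Y[_]_Y
M halts after 5 transitions.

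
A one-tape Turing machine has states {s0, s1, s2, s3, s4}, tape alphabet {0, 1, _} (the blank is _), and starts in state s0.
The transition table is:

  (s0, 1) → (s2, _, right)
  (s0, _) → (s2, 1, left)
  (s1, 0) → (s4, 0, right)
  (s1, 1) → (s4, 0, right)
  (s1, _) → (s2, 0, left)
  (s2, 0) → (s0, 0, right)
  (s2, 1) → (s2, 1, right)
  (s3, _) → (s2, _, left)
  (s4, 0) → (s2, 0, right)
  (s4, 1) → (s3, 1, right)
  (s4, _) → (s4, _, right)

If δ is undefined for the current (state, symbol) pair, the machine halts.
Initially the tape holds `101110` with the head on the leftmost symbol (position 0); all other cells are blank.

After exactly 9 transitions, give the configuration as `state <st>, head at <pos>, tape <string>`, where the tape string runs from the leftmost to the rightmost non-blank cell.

s0 | [1]01110__   read 1 → write _, move right, go to s2
s2 | _[0]1110__   read 0 → write 0, move right, go to s0
s0 | _0[1]110__   read 1 → write _, move right, go to s2
s2 | _0_[1]10__   read 1 → write 1, move right, go to s2
s2 | _0_1[1]0__   read 1 → write 1, move right, go to s2
s2 | _0_11[0]__   read 0 → write 0, move right, go to s0
s0 | _0_110[_]_   read _ → write 1, move left, go to s2
s2 | _0_11[0]1_   read 0 → write 0, move right, go to s0
s0 | _0_110[1]_   read 1 → write _, move right, go to s2
s2 | _0_110_[_]
After 9 steps: state s2, head at 7, tape 0_110.

state s2, head at 7, tape 0_110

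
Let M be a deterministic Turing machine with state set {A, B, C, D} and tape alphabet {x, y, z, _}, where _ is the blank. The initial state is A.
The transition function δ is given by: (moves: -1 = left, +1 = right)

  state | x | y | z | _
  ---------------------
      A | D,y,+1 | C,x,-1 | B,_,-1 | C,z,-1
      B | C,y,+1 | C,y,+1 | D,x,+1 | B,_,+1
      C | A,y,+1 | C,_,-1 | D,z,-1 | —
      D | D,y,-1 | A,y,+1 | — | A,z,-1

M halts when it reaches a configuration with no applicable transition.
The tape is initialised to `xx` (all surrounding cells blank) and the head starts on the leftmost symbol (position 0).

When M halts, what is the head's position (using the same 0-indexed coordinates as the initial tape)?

A | _[x]x   read x → write y, move +1, go to D
D | _y[x]   read x → write y, move -1, go to D
D | _[y]y   read y → write y, move +1, go to A
A | _y[y]   read y → write x, move -1, go to C
C | _[y]x   read y → write _, move -1, go to C
C | [_]_x
At halt the head is at cell -1.

-1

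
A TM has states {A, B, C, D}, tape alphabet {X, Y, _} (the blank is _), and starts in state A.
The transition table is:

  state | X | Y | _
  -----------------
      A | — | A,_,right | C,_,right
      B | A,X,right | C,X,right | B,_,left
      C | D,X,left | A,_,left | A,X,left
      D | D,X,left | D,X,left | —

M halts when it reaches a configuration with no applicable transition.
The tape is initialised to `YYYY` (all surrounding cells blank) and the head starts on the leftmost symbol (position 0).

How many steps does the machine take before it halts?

8

state=A head=0 tape=[Y]YYY__   (A,Y)→(A,_,right)
state=A head=1 tape=_[Y]YY__   (A,Y)→(A,_,right)
state=A head=2 tape=__[Y]Y__   (A,Y)→(A,_,right)
state=A head=3 tape=___[Y]__   (A,Y)→(A,_,right)
state=A head=4 tape=____[_]_   (A,_)→(C,_,right)
state=C head=5 tape=_____[_]   (C,_)→(A,X,left)
state=A head=4 tape=____[_]X   (A,_)→(C,_,right)
state=C head=5 tape=_____[X]   (C,X)→(D,X,left)
state=D head=4 tape=____[_]X
M halts after 8 transitions.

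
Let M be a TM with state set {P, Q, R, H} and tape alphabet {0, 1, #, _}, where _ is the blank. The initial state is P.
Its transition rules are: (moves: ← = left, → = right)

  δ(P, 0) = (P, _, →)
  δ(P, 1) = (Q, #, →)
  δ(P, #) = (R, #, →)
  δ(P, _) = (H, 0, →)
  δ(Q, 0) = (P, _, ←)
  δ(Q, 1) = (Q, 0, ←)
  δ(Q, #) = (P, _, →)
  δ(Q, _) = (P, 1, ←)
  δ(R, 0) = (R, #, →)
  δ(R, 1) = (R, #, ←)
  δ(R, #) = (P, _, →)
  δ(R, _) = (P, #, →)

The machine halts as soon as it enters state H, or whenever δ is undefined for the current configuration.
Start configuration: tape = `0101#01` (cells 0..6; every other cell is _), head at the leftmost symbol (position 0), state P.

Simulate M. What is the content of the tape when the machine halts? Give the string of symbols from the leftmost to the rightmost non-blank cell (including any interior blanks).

###___##0

state=P head=0 tape=[0]101#01____   (P,0)→(P,_,→)
state=P head=1 tape=_[1]01#01____   (P,1)→(Q,#,→)
state=Q head=2 tape=_#[0]1#01____   (Q,0)→(P,_,←)
state=P head=1 tape=_[#]_1#01____   (P,#)→(R,#,→)
state=R head=2 tape=_#[_]1#01____   (R,_)→(P,#,→)
state=P head=3 tape=_##[1]#01____   (P,1)→(Q,#,→)
state=Q head=4 tape=_###[#]01____   (Q,#)→(P,_,→)
state=P head=5 tape=_###_[0]1____   (P,0)→(P,_,→)
state=P head=6 tape=_###__[1]____   (P,1)→(Q,#,→)
state=Q head=7 tape=_###__#[_]___   (Q,_)→(P,1,←)
state=P head=6 tape=_###__[#]1___   (P,#)→(R,#,→)
state=R head=7 tape=_###__#[1]___   (R,1)→(R,#,←)
state=R head=6 tape=_###__[#]#___   (R,#)→(P,_,→)
state=P head=7 tape=_###___[#]___   (P,#)→(R,#,→)
state=R head=8 tape=_###___#[_]__   (R,_)→(P,#,→)
state=P head=9 tape=_###___##[_]_   (P,_)→(H,0,→)
state=H head=10 tape=_###___##0[_]
The non-blank tape span at halt is ###___##0.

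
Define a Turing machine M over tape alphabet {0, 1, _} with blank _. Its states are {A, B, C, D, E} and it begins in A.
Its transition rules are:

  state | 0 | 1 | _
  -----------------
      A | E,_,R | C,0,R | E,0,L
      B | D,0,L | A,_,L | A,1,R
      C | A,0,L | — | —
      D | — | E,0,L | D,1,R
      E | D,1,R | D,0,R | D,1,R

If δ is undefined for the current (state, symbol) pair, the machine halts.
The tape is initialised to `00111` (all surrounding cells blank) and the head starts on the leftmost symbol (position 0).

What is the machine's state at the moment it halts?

D

A | [0]0111   read 0 → write _, move R, go to E
E | _[0]111   read 0 → write 1, move R, go to D
D | _1[1]11   read 1 → write 0, move L, go to E
E | _[1]011   read 1 → write 0, move R, go to D
D | _0[0]11
No transition is defined for (D, 0); M halts in state D.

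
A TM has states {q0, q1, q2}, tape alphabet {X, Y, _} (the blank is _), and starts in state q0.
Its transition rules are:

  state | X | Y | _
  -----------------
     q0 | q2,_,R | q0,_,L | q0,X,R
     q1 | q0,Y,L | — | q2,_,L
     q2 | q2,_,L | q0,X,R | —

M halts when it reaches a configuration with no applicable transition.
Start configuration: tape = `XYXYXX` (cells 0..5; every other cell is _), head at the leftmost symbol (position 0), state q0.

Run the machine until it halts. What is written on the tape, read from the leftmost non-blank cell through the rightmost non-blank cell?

q0 | [X]YXYXX   read X → write _, move R, go to q2
q2 | _[Y]XYXX   read Y → write X, move R, go to q0
q0 | _X[X]YXX   read X → write _, move R, go to q2
q2 | _X_[Y]XX   read Y → write X, move R, go to q0
q0 | _X_X[X]X   read X → write _, move R, go to q2
q2 | _X_X_[X]   read X → write _, move L, go to q2
q2 | _X_X[_]_
The non-blank tape span at halt is X_X.

X_X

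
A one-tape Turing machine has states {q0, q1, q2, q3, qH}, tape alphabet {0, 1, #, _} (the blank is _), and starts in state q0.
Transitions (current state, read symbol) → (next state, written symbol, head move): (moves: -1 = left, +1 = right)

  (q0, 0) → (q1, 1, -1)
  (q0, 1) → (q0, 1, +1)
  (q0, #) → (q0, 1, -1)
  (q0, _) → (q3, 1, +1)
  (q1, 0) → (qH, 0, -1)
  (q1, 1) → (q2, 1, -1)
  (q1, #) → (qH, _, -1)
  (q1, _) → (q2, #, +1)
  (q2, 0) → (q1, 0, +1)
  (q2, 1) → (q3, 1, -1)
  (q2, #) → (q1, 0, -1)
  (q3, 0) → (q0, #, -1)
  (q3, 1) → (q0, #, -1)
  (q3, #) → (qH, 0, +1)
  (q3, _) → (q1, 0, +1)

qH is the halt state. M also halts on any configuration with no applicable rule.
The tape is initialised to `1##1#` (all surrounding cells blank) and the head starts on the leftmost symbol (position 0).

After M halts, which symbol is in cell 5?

1

q0 | [1]##1#____   read 1 → write 1, move +1, go to q0
q0 | 1[#]#1#____   read # → write 1, move -1, go to q0
q0 | [1]1#1#____   read 1 → write 1, move +1, go to q0
q0 | 1[1]#1#____   read 1 → write 1, move +1, go to q0
q0 | 11[#]1#____   read # → write 1, move -1, go to q0
q0 | 1[1]11#____   read 1 → write 1, move +1, go to q0
q0 | 11[1]1#____   read 1 → write 1, move +1, go to q0
q0 | 111[1]#____   read 1 → write 1, move +1, go to q0
q0 | 1111[#]____   read # → write 1, move -1, go to q0
q0 | 111[1]1____   read 1 → write 1, move +1, go to q0
q0 | 1111[1]____   read 1 → write 1, move +1, go to q0
q0 | 11111[_]___   read _ → write 1, move +1, go to q3
q3 | 111111[_]__   read _ → write 0, move +1, go to q1
q1 | 1111110[_]_   read _ → write #, move +1, go to q2
q2 | 1111110#[_]
Cell 5 holds 1 when M halts.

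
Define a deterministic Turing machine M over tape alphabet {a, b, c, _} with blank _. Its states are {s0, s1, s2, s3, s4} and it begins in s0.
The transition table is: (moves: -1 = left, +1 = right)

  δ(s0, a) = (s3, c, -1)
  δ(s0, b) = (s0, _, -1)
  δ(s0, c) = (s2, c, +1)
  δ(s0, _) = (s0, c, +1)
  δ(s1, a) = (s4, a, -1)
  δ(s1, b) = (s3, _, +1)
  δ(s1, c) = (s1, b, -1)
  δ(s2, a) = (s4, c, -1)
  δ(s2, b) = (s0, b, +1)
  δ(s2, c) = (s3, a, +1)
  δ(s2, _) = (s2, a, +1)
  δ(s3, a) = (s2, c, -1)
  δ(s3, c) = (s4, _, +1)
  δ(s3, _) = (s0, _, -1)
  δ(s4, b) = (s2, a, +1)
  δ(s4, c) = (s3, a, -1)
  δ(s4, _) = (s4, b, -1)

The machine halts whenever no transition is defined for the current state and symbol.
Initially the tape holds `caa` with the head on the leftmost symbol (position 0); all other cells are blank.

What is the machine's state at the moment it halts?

s0 | __[c]aa   read c → write c, move +1, go to s2
s2 | __c[a]a   read a → write c, move -1, go to s4
s4 | __[c]ca   read c → write a, move -1, go to s3
s3 | _[_]aca   read _ → write _, move -1, go to s0
s0 | [_]_aca   read _ → write c, move +1, go to s0
s0 | c[_]aca   read _ → write c, move +1, go to s0
s0 | cc[a]ca   read a → write c, move -1, go to s3
s3 | c[c]cca   read c → write _, move +1, go to s4
s4 | c_[c]ca   read c → write a, move -1, go to s3
s3 | c[_]aca   read _ → write _, move -1, go to s0
s0 | [c]_aca   read c → write c, move +1, go to s2
s2 | c[_]aca   read _ → write a, move +1, go to s2
s2 | ca[a]ca   read a → write c, move -1, go to s4
s4 | c[a]cca
No transition is defined for (s4, a); M halts in state s4.

s4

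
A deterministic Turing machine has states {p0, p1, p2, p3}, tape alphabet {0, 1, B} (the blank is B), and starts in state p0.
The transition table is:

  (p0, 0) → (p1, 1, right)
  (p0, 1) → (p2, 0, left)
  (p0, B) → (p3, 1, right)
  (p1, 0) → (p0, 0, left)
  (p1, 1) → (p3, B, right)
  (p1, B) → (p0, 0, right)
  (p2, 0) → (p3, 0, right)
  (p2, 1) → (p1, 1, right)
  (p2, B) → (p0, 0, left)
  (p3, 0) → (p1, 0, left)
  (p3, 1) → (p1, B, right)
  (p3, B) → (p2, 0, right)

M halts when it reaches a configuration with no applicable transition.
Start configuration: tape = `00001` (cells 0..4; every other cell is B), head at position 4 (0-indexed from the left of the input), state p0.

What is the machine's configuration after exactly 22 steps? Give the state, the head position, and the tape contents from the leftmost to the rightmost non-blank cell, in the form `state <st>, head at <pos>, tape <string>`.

state p2, head at -2, tape 0000000

p0 | BB0000[1]   read 1 → write 0, move left, go to p2
p2 | BB000[0]0   read 0 → write 0, move right, go to p3
p3 | BB0000[0]   read 0 → write 0, move left, go to p1
p1 | BB000[0]0   read 0 → write 0, move left, go to p0
p0 | BB00[0]00   read 0 → write 1, move right, go to p1
p1 | BB001[0]0   read 0 → write 0, move left, go to p0
p0 | BB00[1]00   read 1 → write 0, move left, go to p2
p2 | BB0[0]000   read 0 → write 0, move right, go to p3
p3 | BB00[0]00   read 0 → write 0, move left, go to p1
p1 | BB0[0]000   read 0 → write 0, move left, go to p0
p0 | BB[0]0000   read 0 → write 1, move right, go to p1
p1 | BB1[0]000   read 0 → write 0, move left, go to p0
p0 | BB[1]0000   read 1 → write 0, move left, go to p2
p2 | B[B]00000   read B → write 0, move left, go to p0
p0 | [B]000000   read B → write 1, move right, go to p3
p3 | 1[0]00000   read 0 → write 0, move left, go to p1
p1 | [1]000000   read 1 → write B, move right, go to p3
p3 | B[0]00000   read 0 → write 0, move left, go to p1
p1 | [B]000000   read B → write 0, move right, go to p0
p0 | 0[0]00000   read 0 → write 1, move right, go to p1
p1 | 01[0]0000   read 0 → write 0, move left, go to p0
p0 | 0[1]00000   read 1 → write 0, move left, go to p2
p2 | [0]000000
After 22 steps: state p2, head at -2, tape 0000000.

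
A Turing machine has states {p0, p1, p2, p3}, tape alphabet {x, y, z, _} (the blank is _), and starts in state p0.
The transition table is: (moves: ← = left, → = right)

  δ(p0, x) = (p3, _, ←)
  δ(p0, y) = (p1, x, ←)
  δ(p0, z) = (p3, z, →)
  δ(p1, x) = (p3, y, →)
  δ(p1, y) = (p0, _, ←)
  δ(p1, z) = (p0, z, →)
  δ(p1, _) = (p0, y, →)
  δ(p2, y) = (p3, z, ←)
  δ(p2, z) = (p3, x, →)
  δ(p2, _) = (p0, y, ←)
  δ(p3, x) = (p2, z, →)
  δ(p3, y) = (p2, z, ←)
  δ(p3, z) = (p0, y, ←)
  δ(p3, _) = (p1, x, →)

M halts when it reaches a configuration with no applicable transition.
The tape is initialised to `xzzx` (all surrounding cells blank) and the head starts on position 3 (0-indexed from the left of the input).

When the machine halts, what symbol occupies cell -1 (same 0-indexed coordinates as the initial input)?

y

state=p0 head=3 tape=__xzz[x]   (p0,x)→(p3,_,←)
state=p3 head=2 tape=__xz[z]_   (p3,z)→(p0,y,←)
state=p0 head=1 tape=__x[z]y_   (p0,z)→(p3,z,→)
state=p3 head=2 tape=__xz[y]_   (p3,y)→(p2,z,←)
state=p2 head=1 tape=__x[z]z_   (p2,z)→(p3,x,→)
state=p3 head=2 tape=__xx[z]_   (p3,z)→(p0,y,←)
state=p0 head=1 tape=__x[x]y_   (p0,x)→(p3,_,←)
state=p3 head=0 tape=__[x]_y_   (p3,x)→(p2,z,→)
state=p2 head=1 tape=__z[_]y_   (p2,_)→(p0,y,←)
state=p0 head=0 tape=__[z]yy_   (p0,z)→(p3,z,→)
state=p3 head=1 tape=__z[y]y_   (p3,y)→(p2,z,←)
state=p2 head=0 tape=__[z]zy_   (p2,z)→(p3,x,→)
state=p3 head=1 tape=__x[z]y_   (p3,z)→(p0,y,←)
state=p0 head=0 tape=__[x]yy_   (p0,x)→(p3,_,←)
state=p3 head=-1 tape=_[_]_yy_   (p3,_)→(p1,x,→)
state=p1 head=0 tape=_x[_]yy_   (p1,_)→(p0,y,→)
state=p0 head=1 tape=_xy[y]y_   (p0,y)→(p1,x,←)
state=p1 head=0 tape=_x[y]xy_   (p1,y)→(p0,_,←)
state=p0 head=-1 tape=_[x]_xy_   (p0,x)→(p3,_,←)
state=p3 head=-2 tape=[_]__xy_   (p3,_)→(p1,x,→)
state=p1 head=-1 tape=x[_]_xy_   (p1,_)→(p0,y,→)
state=p0 head=0 tape=xy[_]xy_
Cell -1 holds y when M halts.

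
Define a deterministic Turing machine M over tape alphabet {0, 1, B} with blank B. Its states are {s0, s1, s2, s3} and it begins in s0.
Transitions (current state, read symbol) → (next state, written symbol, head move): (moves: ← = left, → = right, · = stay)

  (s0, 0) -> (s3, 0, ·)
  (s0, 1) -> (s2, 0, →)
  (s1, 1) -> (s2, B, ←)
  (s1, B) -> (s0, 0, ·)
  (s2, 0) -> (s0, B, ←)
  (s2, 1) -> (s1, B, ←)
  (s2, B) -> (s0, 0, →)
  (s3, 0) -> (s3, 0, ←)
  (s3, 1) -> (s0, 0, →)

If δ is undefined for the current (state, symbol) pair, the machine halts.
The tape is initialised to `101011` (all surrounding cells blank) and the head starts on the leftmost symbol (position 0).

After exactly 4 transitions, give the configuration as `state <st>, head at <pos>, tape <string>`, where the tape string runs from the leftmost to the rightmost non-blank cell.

state s3, head at -1, tape 0B1011

state=s0 head=0 tape=B[1]01011   (s0,1)→(s2,0,→)
state=s2 head=1 tape=B0[0]1011   (s2,0)→(s0,B,←)
state=s0 head=0 tape=B[0]B1011   (s0,0)→(s3,0,·)
state=s3 head=0 tape=B[0]B1011   (s3,0)→(s3,0,←)
state=s3 head=-1 tape=[B]0B1011
After 4 steps: state s3, head at -1, tape 0B1011.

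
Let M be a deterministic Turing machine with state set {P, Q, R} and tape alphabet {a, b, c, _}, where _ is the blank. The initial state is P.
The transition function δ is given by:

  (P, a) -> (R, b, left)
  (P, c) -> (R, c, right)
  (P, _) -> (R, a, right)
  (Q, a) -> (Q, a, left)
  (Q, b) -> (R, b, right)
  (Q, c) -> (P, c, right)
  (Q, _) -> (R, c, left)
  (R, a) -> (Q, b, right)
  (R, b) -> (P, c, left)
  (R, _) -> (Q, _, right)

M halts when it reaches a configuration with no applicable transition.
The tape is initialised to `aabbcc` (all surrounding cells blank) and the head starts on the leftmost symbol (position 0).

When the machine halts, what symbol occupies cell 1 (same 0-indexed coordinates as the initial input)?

b

state=P head=0 tape=_[a]abbcc   (P,a)→(R,b,left)
state=R head=-1 tape=[_]babbcc   (R,_)→(Q,_,right)
state=Q head=0 tape=_[b]abbcc   (Q,b)→(R,b,right)
state=R head=1 tape=_b[a]bbcc   (R,a)→(Q,b,right)
state=Q head=2 tape=_bb[b]bcc   (Q,b)→(R,b,right)
state=R head=3 tape=_bbb[b]cc   (R,b)→(P,c,left)
state=P head=2 tape=_bb[b]ccc
Cell 1 holds b when M halts.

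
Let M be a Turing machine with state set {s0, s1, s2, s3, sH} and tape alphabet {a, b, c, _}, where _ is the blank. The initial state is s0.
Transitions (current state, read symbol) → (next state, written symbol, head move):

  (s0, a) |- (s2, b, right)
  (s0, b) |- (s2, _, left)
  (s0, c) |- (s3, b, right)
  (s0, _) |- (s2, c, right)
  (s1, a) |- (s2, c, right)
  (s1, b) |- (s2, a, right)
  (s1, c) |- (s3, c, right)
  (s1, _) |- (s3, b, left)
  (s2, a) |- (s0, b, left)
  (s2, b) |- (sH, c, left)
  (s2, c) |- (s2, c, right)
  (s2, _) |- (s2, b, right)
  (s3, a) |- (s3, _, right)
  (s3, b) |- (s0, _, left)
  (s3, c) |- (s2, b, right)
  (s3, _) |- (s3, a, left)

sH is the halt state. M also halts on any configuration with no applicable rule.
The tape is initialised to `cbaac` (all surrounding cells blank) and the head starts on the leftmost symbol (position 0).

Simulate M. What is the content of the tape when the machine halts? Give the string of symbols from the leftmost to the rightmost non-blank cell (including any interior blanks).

state=s0 head=0 tape=_[c]baac   (s0,c)→(s3,b,right)
state=s3 head=1 tape=_b[b]aac   (s3,b)→(s0,_,left)
state=s0 head=0 tape=_[b]_aac   (s0,b)→(s2,_,left)
state=s2 head=-1 tape=[_]__aac   (s2,_)→(s2,b,right)
state=s2 head=0 tape=b[_]_aac   (s2,_)→(s2,b,right)
state=s2 head=1 tape=bb[_]aac   (s2,_)→(s2,b,right)
state=s2 head=2 tape=bbb[a]ac   (s2,a)→(s0,b,left)
state=s0 head=1 tape=bb[b]bac   (s0,b)→(s2,_,left)
state=s2 head=0 tape=b[b]_bac   (s2,b)→(sH,c,left)
state=sH head=-1 tape=[b]c_bac
The non-blank tape span at halt is bc_bac.

bc_bac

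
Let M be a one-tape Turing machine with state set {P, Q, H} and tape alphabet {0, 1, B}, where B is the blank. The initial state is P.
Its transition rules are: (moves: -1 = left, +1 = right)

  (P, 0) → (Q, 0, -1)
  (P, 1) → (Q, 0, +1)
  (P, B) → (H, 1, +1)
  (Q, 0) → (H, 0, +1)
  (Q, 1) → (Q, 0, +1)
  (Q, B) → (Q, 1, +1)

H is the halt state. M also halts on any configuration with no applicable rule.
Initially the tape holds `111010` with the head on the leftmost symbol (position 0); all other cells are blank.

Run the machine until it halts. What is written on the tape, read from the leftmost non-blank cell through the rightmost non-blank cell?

000010

P | [1]11010   read 1 → write 0, move +1, go to Q
Q | 0[1]1010   read 1 → write 0, move +1, go to Q
Q | 00[1]010   read 1 → write 0, move +1, go to Q
Q | 000[0]10   read 0 → write 0, move +1, go to H
H | 0000[1]0
The non-blank tape span at halt is 000010.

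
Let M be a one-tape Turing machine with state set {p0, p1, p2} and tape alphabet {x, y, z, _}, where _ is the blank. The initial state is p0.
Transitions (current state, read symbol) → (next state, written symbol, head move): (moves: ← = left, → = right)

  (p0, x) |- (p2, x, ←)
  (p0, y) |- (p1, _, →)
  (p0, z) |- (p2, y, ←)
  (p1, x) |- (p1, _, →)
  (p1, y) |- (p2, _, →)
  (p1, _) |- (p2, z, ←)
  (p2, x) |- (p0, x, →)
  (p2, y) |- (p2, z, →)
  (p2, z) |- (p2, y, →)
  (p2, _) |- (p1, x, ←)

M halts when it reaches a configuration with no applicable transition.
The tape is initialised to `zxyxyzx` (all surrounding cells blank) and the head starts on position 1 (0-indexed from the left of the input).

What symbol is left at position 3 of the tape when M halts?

p0 | z[x]yxyzx_   read x → write x, move ←, go to p2
p2 | [z]xyxyzx_   read z → write y, move →, go to p2
p2 | y[x]yxyzx_   read x → write x, move →, go to p0
p0 | yx[y]xyzx_   read y → write _, move →, go to p1
p1 | yx_[x]yzx_   read x → write _, move →, go to p1
p1 | yx__[y]zx_   read y → write _, move →, go to p2
p2 | yx___[z]x_   read z → write y, move →, go to p2
p2 | yx___y[x]_   read x → write x, move →, go to p0
p0 | yx___yx[_]
Cell 3 holds _ when M halts.

_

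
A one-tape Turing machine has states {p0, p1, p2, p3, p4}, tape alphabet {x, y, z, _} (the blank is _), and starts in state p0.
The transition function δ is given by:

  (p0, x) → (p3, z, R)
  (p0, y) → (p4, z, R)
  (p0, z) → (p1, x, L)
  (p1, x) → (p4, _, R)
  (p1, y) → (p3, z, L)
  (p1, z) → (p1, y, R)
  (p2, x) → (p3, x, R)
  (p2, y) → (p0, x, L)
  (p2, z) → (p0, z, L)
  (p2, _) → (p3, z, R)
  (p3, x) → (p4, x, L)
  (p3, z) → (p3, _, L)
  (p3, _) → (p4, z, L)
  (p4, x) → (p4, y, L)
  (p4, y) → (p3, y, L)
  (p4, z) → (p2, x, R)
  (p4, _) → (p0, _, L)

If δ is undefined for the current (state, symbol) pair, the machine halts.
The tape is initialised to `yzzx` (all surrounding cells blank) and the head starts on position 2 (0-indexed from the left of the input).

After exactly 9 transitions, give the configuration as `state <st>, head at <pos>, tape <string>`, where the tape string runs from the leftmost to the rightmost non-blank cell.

p0 | _yz[z]x   read z → write x, move L, go to p1
p1 | _y[z]xx   read z → write y, move R, go to p1
p1 | _yy[x]x   read x → write _, move R, go to p4
p4 | _yy_[x]   read x → write y, move L, go to p4
p4 | _yy[_]y   read _ → write _, move L, go to p0
p0 | _y[y]_y   read y → write z, move R, go to p4
p4 | _yz[_]y   read _ → write _, move L, go to p0
p0 | _y[z]_y   read z → write x, move L, go to p1
p1 | _[y]x_y   read y → write z, move L, go to p3
p3 | [_]zx_y
After 9 steps: state p3, head at -1, tape zx_y.

state p3, head at -1, tape zx_y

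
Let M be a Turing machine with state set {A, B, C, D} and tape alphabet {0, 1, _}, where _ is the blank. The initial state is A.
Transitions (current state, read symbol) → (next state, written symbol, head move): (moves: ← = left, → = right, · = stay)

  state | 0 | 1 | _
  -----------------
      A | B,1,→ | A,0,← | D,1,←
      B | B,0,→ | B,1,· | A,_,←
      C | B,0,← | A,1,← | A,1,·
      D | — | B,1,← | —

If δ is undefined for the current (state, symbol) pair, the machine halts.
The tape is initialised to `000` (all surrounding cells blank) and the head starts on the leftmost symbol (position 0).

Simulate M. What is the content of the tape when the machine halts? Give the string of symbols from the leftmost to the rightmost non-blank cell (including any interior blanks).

1000

A | __[0]00_   read 0 → write 1, move →, go to B
B | __1[0]0_   read 0 → write 0, move →, go to B
B | __10[0]_   read 0 → write 0, move →, go to B
B | __100[_]   read _ → write _, move ←, go to A
A | __10[0]_   read 0 → write 1, move →, go to B
B | __101[_]   read _ → write _, move ←, go to A
A | __10[1]_   read 1 → write 0, move ←, go to A
A | __1[0]0_   read 0 → write 1, move →, go to B
B | __11[0]_   read 0 → write 0, move →, go to B
B | __110[_]   read _ → write _, move ←, go to A
A | __11[0]_   read 0 → write 1, move →, go to B
B | __111[_]   read _ → write _, move ←, go to A
A | __11[1]_   read 1 → write 0, move ←, go to A
A | __1[1]0_   read 1 → write 0, move ←, go to A
A | __[1]00_   read 1 → write 0, move ←, go to A
A | _[_]000_   read _ → write 1, move ←, go to D
D | [_]1000_
The non-blank tape span at halt is 1000.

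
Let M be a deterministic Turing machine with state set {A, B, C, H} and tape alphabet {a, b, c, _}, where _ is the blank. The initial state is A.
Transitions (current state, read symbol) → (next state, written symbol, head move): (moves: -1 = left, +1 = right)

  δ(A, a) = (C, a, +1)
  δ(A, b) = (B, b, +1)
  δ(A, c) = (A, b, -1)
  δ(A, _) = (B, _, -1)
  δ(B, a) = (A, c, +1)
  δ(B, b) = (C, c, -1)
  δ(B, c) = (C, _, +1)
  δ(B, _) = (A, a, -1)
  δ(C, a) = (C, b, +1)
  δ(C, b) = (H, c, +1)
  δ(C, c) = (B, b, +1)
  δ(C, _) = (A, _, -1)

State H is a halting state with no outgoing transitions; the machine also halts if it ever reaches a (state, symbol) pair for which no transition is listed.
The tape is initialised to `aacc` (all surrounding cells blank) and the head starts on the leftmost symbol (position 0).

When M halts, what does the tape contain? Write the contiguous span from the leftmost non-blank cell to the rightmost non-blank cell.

acc

state=A head=0 tape=[a]acc_   (A,a)→(C,a,+1)
state=C head=1 tape=a[a]cc_   (C,a)→(C,b,+1)
state=C head=2 tape=ab[c]c_   (C,c)→(B,b,+1)
state=B head=3 tape=abb[c]_   (B,c)→(C,_,+1)
state=C head=4 tape=abb_[_]   (C,_)→(A,_,-1)
state=A head=3 tape=abb[_]_   (A,_)→(B,_,-1)
state=B head=2 tape=ab[b]__   (B,b)→(C,c,-1)
state=C head=1 tape=a[b]c__   (C,b)→(H,c,+1)
state=H head=2 tape=ac[c]__
The non-blank tape span at halt is acc.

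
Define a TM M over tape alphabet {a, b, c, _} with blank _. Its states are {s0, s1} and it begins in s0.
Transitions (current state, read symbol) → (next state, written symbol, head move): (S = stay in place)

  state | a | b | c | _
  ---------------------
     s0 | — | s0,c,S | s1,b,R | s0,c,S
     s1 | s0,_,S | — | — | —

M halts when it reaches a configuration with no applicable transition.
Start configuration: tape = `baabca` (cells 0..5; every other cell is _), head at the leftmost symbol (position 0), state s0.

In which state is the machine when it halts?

s1

state=s0 head=0 tape=[b]aabca   (s0,b)→(s0,c,S)
state=s0 head=0 tape=[c]aabca   (s0,c)→(s1,b,R)
state=s1 head=1 tape=b[a]abca   (s1,a)→(s0,_,S)
state=s0 head=1 tape=b[_]abca   (s0,_)→(s0,c,S)
state=s0 head=1 tape=b[c]abca   (s0,c)→(s1,b,R)
state=s1 head=2 tape=bb[a]bca   (s1,a)→(s0,_,S)
state=s0 head=2 tape=bb[_]bca   (s0,_)→(s0,c,S)
state=s0 head=2 tape=bb[c]bca   (s0,c)→(s1,b,R)
state=s1 head=3 tape=bbb[b]ca
No transition is defined for (s1, b); M halts in state s1.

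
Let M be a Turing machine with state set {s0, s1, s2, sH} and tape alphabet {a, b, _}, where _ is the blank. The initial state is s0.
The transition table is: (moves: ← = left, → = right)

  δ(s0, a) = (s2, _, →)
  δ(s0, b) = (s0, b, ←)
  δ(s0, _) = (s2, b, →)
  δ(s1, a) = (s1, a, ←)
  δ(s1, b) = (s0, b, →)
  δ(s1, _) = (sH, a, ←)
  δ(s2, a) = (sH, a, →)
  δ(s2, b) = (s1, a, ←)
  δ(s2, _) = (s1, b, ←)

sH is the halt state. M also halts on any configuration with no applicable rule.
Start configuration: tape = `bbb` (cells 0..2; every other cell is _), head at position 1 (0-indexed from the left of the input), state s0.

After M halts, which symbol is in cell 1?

a

state=s0 head=1 tape=_b[b]b   (s0,b)→(s0,b,←)
state=s0 head=0 tape=_[b]bb   (s0,b)→(s0,b,←)
state=s0 head=-1 tape=[_]bbb   (s0,_)→(s2,b,→)
state=s2 head=0 tape=b[b]bb   (s2,b)→(s1,a,←)
state=s1 head=-1 tape=[b]abb   (s1,b)→(s0,b,→)
state=s0 head=0 tape=b[a]bb   (s0,a)→(s2,_,→)
state=s2 head=1 tape=b_[b]b   (s2,b)→(s1,a,←)
state=s1 head=0 tape=b[_]ab   (s1,_)→(sH,a,←)
state=sH head=-1 tape=[b]aab
Cell 1 holds a when M halts.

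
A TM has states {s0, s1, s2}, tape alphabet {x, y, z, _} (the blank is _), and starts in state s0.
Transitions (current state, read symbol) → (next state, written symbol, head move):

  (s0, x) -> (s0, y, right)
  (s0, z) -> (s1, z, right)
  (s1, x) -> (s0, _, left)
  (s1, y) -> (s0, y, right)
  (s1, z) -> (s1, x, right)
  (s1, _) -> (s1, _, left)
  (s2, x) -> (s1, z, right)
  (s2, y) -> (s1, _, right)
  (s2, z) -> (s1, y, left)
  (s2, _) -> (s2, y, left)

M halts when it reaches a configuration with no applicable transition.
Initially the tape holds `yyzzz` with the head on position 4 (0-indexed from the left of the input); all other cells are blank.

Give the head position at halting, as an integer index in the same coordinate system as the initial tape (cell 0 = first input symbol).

1

state=s0 head=4 tape=yyzz[z]_   (s0,z)→(s1,z,right)
state=s1 head=5 tape=yyzzz[_]   (s1,_)→(s1,_,left)
state=s1 head=4 tape=yyzz[z]_   (s1,z)→(s1,x,right)
state=s1 head=5 tape=yyzzx[_]   (s1,_)→(s1,_,left)
state=s1 head=4 tape=yyzz[x]_   (s1,x)→(s0,_,left)
state=s0 head=3 tape=yyz[z]__   (s0,z)→(s1,z,right)
state=s1 head=4 tape=yyzz[_]_   (s1,_)→(s1,_,left)
state=s1 head=3 tape=yyz[z]__   (s1,z)→(s1,x,right)
state=s1 head=4 tape=yyzx[_]_   (s1,_)→(s1,_,left)
state=s1 head=3 tape=yyz[x]__   (s1,x)→(s0,_,left)
state=s0 head=2 tape=yy[z]___   (s0,z)→(s1,z,right)
state=s1 head=3 tape=yyz[_]__   (s1,_)→(s1,_,left)
state=s1 head=2 tape=yy[z]___   (s1,z)→(s1,x,right)
state=s1 head=3 tape=yyx[_]__   (s1,_)→(s1,_,left)
state=s1 head=2 tape=yy[x]___   (s1,x)→(s0,_,left)
state=s0 head=1 tape=y[y]____
At halt the head is at cell 1.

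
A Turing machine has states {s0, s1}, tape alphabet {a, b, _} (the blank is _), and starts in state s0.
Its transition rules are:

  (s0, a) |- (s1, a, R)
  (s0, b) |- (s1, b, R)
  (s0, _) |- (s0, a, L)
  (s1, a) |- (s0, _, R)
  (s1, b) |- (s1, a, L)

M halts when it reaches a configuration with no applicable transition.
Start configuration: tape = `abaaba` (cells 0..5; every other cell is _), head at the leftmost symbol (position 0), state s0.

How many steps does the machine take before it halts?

15

state=s0 head=0 tape=[a]baaba__   (s0,a)→(s1,a,R)
state=s1 head=1 tape=a[b]aaba__   (s1,b)→(s1,a,L)
state=s1 head=0 tape=[a]aaaba__   (s1,a)→(s0,_,R)
state=s0 head=1 tape=_[a]aaba__   (s0,a)→(s1,a,R)
state=s1 head=2 tape=_a[a]aba__   (s1,a)→(s0,_,R)
state=s0 head=3 tape=_a_[a]ba__   (s0,a)→(s1,a,R)
state=s1 head=4 tape=_a_a[b]a__   (s1,b)→(s1,a,L)
state=s1 head=3 tape=_a_[a]aa__   (s1,a)→(s0,_,R)
state=s0 head=4 tape=_a__[a]a__   (s0,a)→(s1,a,R)
state=s1 head=5 tape=_a__a[a]__   (s1,a)→(s0,_,R)
state=s0 head=6 tape=_a__a_[_]_   (s0,_)→(s0,a,L)
state=s0 head=5 tape=_a__a[_]a_   (s0,_)→(s0,a,L)
state=s0 head=4 tape=_a__[a]aa_   (s0,a)→(s1,a,R)
state=s1 head=5 tape=_a__a[a]a_   (s1,a)→(s0,_,R)
state=s0 head=6 tape=_a__a_[a]_   (s0,a)→(s1,a,R)
state=s1 head=7 tape=_a__a_a[_]
M halts after 15 transitions.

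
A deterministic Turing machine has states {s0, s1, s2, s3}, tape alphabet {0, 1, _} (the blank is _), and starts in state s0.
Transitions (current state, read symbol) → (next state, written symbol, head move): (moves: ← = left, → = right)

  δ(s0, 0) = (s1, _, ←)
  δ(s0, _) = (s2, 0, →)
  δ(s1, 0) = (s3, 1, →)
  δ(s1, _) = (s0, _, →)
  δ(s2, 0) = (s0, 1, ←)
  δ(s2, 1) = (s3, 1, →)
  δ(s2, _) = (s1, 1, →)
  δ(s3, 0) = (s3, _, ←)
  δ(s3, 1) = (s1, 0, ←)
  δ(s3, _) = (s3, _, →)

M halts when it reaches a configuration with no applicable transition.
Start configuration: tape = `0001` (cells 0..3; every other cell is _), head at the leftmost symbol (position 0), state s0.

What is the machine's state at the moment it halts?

state=s0 head=0 tape=_[0]001   (s0,0)→(s1,_,←)
state=s1 head=-1 tape=[_]_001   (s1,_)→(s0,_,→)
state=s0 head=0 tape=_[_]001   (s0,_)→(s2,0,→)
state=s2 head=1 tape=_0[0]01   (s2,0)→(s0,1,←)
state=s0 head=0 tape=_[0]101   (s0,0)→(s1,_,←)
state=s1 head=-1 tape=[_]_101   (s1,_)→(s0,_,→)
state=s0 head=0 tape=_[_]101   (s0,_)→(s2,0,→)
state=s2 head=1 tape=_0[1]01   (s2,1)→(s3,1,→)
state=s3 head=2 tape=_01[0]1   (s3,0)→(s3,_,←)
state=s3 head=1 tape=_0[1]_1   (s3,1)→(s1,0,←)
state=s1 head=0 tape=_[0]0_1   (s1,0)→(s3,1,→)
state=s3 head=1 tape=_1[0]_1   (s3,0)→(s3,_,←)
state=s3 head=0 tape=_[1]__1   (s3,1)→(s1,0,←)
state=s1 head=-1 tape=[_]0__1   (s1,_)→(s0,_,→)
state=s0 head=0 tape=_[0]__1   (s0,0)→(s1,_,←)
state=s1 head=-1 tape=[_]___1   (s1,_)→(s0,_,→)
state=s0 head=0 tape=_[_]__1   (s0,_)→(s2,0,→)
state=s2 head=1 tape=_0[_]_1   (s2,_)→(s1,1,→)
state=s1 head=2 tape=_01[_]1   (s1,_)→(s0,_,→)
state=s0 head=3 tape=_01_[1]
No transition is defined for (s0, 1); M halts in state s0.

s0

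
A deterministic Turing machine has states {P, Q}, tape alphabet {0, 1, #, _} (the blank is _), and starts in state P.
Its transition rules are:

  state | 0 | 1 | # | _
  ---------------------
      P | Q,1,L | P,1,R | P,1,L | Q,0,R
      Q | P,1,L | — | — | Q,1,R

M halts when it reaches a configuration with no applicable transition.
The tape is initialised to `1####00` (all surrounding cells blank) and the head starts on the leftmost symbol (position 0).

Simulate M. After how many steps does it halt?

state=P head=0 tape=[1]####00   (P,1)→(P,1,R)
state=P head=1 tape=1[#]###00   (P,#)→(P,1,L)
state=P head=0 tape=[1]1###00   (P,1)→(P,1,R)
state=P head=1 tape=1[1]###00   (P,1)→(P,1,R)
state=P head=2 tape=11[#]##00   (P,#)→(P,1,L)
state=P head=1 tape=1[1]1##00   (P,1)→(P,1,R)
state=P head=2 tape=11[1]##00   (P,1)→(P,1,R)
state=P head=3 tape=111[#]#00   (P,#)→(P,1,L)
state=P head=2 tape=11[1]1#00   (P,1)→(P,1,R)
state=P head=3 tape=111[1]#00   (P,1)→(P,1,R)
state=P head=4 tape=1111[#]00   (P,#)→(P,1,L)
state=P head=3 tape=111[1]100   (P,1)→(P,1,R)
state=P head=4 tape=1111[1]00   (P,1)→(P,1,R)
state=P head=5 tape=11111[0]0   (P,0)→(Q,1,L)
state=Q head=4 tape=1111[1]10
M halts after 14 transitions.

14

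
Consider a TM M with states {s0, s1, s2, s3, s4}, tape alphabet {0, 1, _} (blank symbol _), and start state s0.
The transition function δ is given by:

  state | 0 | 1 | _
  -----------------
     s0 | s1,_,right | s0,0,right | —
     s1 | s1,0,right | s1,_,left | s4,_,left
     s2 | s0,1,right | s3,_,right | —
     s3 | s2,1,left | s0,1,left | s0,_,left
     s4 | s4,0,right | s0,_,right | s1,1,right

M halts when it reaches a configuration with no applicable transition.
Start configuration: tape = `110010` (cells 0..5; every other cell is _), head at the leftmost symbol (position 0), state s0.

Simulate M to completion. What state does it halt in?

s0

state=s0 head=0 tape=[1]10010__   (s0,1)→(s0,0,right)
state=s0 head=1 tape=0[1]0010__   (s0,1)→(s0,0,right)
state=s0 head=2 tape=00[0]010__   (s0,0)→(s1,_,right)
state=s1 head=3 tape=00_[0]10__   (s1,0)→(s1,0,right)
state=s1 head=4 tape=00_0[1]0__   (s1,1)→(s1,_,left)
state=s1 head=3 tape=00_[0]_0__   (s1,0)→(s1,0,right)
state=s1 head=4 tape=00_0[_]0__   (s1,_)→(s4,_,left)
state=s4 head=3 tape=00_[0]_0__   (s4,0)→(s4,0,right)
state=s4 head=4 tape=00_0[_]0__   (s4,_)→(s1,1,right)
state=s1 head=5 tape=00_01[0]__   (s1,0)→(s1,0,right)
state=s1 head=6 tape=00_010[_]_   (s1,_)→(s4,_,left)
state=s4 head=5 tape=00_01[0]__   (s4,0)→(s4,0,right)
state=s4 head=6 tape=00_010[_]_   (s4,_)→(s1,1,right)
state=s1 head=7 tape=00_0101[_]   (s1,_)→(s4,_,left)
state=s4 head=6 tape=00_010[1]_   (s4,1)→(s0,_,right)
state=s0 head=7 tape=00_010_[_]
No transition is defined for (s0, _); M halts in state s0.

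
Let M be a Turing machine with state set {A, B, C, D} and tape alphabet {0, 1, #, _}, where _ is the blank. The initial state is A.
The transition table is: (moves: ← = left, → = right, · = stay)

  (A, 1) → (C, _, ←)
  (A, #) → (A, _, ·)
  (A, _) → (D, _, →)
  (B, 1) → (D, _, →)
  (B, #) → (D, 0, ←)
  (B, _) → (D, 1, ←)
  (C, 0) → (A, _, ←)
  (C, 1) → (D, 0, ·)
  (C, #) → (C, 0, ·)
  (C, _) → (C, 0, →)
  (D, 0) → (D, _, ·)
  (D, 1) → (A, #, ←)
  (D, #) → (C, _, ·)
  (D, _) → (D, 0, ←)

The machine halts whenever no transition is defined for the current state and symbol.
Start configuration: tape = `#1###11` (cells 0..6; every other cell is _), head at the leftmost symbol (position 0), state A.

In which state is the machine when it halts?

state=A head=0 tape=[#]1###11   (A,#)→(A,_,·)
state=A head=0 tape=[_]1###11   (A,_)→(D,_,→)
state=D head=1 tape=_[1]###11   (D,1)→(A,#,←)
state=A head=0 tape=[_]####11   (A,_)→(D,_,→)
state=D head=1 tape=_[#]###11   (D,#)→(C,_,·)
state=C head=1 tape=_[_]###11   (C,_)→(C,0,→)
state=C head=2 tape=_0[#]##11   (C,#)→(C,0,·)
state=C head=2 tape=_0[0]##11   (C,0)→(A,_,←)
state=A head=1 tape=_[0]_##11
No transition is defined for (A, 0); M halts in state A.

A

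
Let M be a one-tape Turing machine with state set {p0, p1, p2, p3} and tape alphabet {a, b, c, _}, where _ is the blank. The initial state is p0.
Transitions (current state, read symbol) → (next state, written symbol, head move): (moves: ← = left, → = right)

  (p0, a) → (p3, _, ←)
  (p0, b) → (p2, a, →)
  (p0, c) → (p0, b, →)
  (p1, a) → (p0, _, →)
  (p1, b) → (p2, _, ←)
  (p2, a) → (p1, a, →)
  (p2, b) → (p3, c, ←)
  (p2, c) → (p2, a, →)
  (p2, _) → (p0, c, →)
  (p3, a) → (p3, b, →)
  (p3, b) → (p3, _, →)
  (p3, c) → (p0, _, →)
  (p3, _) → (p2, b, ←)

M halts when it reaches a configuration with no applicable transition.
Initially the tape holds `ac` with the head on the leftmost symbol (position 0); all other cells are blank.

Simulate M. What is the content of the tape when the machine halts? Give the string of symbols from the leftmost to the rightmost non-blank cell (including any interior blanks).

p0 | __[a]c_   read a → write _, move ←, go to p3
p3 | _[_]_c_   read _ → write b, move ←, go to p2
p2 | [_]b_c_   read _ → write c, move →, go to p0
p0 | c[b]_c_   read b → write a, move →, go to p2
p2 | ca[_]c_   read _ → write c, move →, go to p0
p0 | cac[c]_   read c → write b, move →, go to p0
p0 | cacb[_]
The non-blank tape span at halt is cacb.

cacb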